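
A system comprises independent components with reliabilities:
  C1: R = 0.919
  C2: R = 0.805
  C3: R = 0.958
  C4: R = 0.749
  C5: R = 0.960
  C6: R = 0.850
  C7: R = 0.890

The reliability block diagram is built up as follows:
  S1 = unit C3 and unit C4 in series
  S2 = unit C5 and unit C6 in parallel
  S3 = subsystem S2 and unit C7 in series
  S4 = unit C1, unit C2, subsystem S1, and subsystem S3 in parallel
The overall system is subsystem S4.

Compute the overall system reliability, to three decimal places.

Series (C3 and C4): 0.95800 × 0.74900 = 0.71754
Parallel (C5 and C6): 1 − (1 − 0.96000)(1 − 0.85000) = 0.99400
Series ([0.99400] and C7): 0.99400 × 0.89000 = 0.88466
Parallel (C1, C2, [0.71754], and [0.88466]): 1 − (1 − 0.91900)(1 − 0.80500)(1 − 0.71754)(1 − 0.88466) = 0.999

0.999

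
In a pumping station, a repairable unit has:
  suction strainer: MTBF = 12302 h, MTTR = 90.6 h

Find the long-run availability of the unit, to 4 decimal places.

0.9927

A(suction strainer) = MTBF/(MTBF+MTTR) = 12302/(12302+90.6) = 0.9927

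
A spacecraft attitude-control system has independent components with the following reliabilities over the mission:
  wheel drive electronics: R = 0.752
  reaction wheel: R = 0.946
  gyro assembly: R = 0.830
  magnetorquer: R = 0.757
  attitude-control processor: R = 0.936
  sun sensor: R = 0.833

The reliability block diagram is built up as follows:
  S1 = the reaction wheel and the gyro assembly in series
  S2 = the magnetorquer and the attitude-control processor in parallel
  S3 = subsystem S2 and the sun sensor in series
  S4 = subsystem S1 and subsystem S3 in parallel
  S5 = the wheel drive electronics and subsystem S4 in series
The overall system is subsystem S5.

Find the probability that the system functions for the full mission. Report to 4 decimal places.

Series (reaction wheel and gyro assembly): 0.946000 × 0.830000 = 0.785180
Parallel (magnetorquer and attitude-control processor): 1 − (1 − 0.757000)(1 − 0.936000) = 0.984448
Series ([0.984448] and sun sensor): 0.984448 × 0.833000 = 0.820045
Parallel ([0.785180] and [0.820045]): 1 − (1 − 0.785180)(1 − 0.820045) = 0.961342
Series (wheel drive electronics and [0.961342]): 0.752000 × 0.961342 = 0.7229

0.7229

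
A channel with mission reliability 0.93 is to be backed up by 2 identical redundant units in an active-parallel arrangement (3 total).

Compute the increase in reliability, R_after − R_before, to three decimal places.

R_before = 0.93
R_after = 1 − (1 − 0.93)^3 = 1.000
ΔR = 1.000 − 0.93 = 0.070

0.070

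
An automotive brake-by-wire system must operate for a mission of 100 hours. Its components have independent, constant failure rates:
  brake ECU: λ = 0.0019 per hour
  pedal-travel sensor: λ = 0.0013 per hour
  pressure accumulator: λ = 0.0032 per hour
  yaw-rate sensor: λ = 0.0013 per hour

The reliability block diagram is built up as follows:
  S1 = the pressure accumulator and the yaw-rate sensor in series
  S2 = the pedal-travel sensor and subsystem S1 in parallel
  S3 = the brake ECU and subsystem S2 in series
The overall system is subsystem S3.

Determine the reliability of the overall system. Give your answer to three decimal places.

0.790

R(brake ECU) = exp(−0.0019 × 100) = 0.82696
R(pedal-travel sensor) = exp(−0.0013 × 100) = 0.87810
R(pressure accumulator) = exp(−0.0032 × 100) = 0.72615
R(yaw-rate sensor) = exp(−0.0013 × 100) = 0.87810
Series (pressure accumulator and yaw-rate sensor): 0.72615 × 0.87810 = 0.63763
Parallel (pedal-travel sensor and [0.63763]): 1 − (1 − 0.87810)(1 − 0.63763) = 0.95583
Series (brake ECU and [0.95583]): 0.82696 × 0.95583 = 0.790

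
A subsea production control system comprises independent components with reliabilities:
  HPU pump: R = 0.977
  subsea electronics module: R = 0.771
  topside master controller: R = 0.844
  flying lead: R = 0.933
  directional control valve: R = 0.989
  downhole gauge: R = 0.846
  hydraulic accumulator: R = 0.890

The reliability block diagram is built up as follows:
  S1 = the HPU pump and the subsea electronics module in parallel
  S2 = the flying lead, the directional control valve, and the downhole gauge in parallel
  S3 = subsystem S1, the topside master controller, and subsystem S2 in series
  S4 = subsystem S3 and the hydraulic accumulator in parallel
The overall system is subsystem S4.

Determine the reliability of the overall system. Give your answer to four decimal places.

0.9823

Parallel (HPU pump and subsea electronics module): 1 − (1 − 0.977000)(1 − 0.771000) = 0.994733
Parallel (flying lead, directional control valve, and downhole gauge): 1 − (1 − 0.933000)(1 − 0.989000)(1 − 0.846000) = 0.999887
Series ([0.994733], topside master controller, and [0.999887]): 0.994733 × 0.844000 × 0.999887 = 0.839460
Parallel ([0.839460] and hydraulic accumulator): 1 − (1 − 0.839460)(1 − 0.890000) = 0.9823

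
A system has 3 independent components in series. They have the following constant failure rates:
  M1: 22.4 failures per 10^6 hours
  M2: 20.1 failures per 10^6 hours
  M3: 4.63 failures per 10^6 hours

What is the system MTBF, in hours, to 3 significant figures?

Series of exponential components: λ_sys = Σ λ_i
λ_sys = 0.0000224 + 0.0000201 + 0.00000463 = 4.7130e-05 /h
MTBF = 1 / λ_sys = 21200 h

21200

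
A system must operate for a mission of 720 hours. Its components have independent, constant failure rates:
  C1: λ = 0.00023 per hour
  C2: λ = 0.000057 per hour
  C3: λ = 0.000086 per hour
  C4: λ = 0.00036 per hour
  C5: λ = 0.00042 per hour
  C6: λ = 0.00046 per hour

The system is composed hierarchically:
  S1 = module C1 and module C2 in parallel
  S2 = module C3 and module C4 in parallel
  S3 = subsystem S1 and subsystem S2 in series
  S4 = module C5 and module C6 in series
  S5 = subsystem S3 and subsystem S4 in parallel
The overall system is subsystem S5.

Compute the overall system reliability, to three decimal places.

R(C1) = exp(−0.00023 × 720) = 0.84739
R(C2) = exp(−0.000057 × 720) = 0.95979
R(C3) = exp(−0.000086 × 720) = 0.93996
R(C4) = exp(−0.00036 × 720) = 0.77167
R(C5) = exp(−0.00042 × 720) = 0.73904
R(C6) = exp(−0.00046 × 720) = 0.71806
Parallel (C1 and C2): 1 − (1 − 0.84739)(1 − 0.95979) = 0.99386
Parallel (C3 and C4): 1 − (1 − 0.93996)(1 − 0.77167) = 0.98629
Series ([0.99386] and [0.98629]): 0.99386 × 0.98629 = 0.98023
Series (C5 and C6): 0.73904 × 0.71806 = 0.53068
Parallel ([0.98023] and [0.53068]): 1 − (1 − 0.98023)(1 − 0.53068) = 0.991

0.991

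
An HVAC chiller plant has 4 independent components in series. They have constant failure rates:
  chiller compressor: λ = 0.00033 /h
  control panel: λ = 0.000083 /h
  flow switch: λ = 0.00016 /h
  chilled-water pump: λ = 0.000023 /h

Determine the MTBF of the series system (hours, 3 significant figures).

Series of exponential components: λ_sys = Σ λ_i
λ_sys = 0.00033 + 0.000083 + 0.00016 + 0.000023 = 5.9600e-04 /h
MTBF = 1 / λ_sys = 1680 h

1680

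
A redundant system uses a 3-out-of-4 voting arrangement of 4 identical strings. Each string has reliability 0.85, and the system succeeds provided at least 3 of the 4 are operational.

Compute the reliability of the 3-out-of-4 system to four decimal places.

0.8905

R = Σ_{i=3}^{4} C(4,i) p^i (1−p)^{4−i} with p = 0.85
C(4,3)·0.85^3·0.15^1 = 0.368475
C(4,4)·0.85^4·0.15^0 = 0.522006
Sum = 0.8905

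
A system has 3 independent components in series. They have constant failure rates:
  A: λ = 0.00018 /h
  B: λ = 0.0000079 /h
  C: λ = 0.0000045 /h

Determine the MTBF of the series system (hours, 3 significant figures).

5200

Series of exponential components: λ_sys = Σ λ_i
λ_sys = 0.00018 + 0.0000079 + 0.0000045 = 1.9240e-04 /h
MTBF = 1 / λ_sys = 5200 h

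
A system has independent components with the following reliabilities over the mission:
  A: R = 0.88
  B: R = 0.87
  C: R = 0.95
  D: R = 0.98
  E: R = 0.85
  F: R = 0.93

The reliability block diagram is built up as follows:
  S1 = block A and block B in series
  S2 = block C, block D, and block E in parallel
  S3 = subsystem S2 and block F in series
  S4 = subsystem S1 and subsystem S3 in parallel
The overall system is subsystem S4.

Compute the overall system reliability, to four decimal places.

Series (A and B): 0.880000 × 0.870000 = 0.765600
Parallel (C, D, and E): 1 − (1 − 0.950000)(1 − 0.980000)(1 − 0.850000) = 0.999850
Series ([0.999850] and F): 0.999850 × 0.930000 = 0.929861
Parallel ([0.765600] and [0.929861]): 1 − (1 − 0.765600)(1 − 0.929861) = 0.9836

0.9836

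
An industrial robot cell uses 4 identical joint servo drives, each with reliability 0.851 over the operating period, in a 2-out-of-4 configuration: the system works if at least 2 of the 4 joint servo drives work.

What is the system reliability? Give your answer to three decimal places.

R = Σ_{i=2}^{4} C(4,i) p^i (1−p)^{4−i} with p = 0.851
C(4,2)·0.851^2·0.149^2 = 0.09647
C(4,3)·0.851^3·0.149^1 = 0.36731
C(4,4)·0.851^4·0.149^0 = 0.52447
Sum = 0.988

0.988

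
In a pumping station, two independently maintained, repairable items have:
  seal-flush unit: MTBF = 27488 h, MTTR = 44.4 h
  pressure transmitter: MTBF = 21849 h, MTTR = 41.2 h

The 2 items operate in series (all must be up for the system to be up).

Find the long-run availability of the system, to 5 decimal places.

A(seal-flush unit) = MTBF/(MTBF+MTTR) = 27488/(27488+44.4) = 0.998387
A(pressure transmitter) = MTBF/(MTBF+MTTR) = 21849/(21849+41.2) = 0.998118
Series availability: 0.998387 × 0.998118 = 0.99651

0.99651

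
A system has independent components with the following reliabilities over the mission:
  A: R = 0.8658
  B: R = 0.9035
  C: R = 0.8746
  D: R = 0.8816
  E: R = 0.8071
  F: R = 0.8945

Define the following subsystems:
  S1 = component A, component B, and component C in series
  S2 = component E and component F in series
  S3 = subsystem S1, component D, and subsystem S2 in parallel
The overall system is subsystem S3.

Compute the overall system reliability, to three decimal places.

Series (A, B, and C): 0.86580 × 0.90350 × 0.87460 = 0.68416
Series (E and F): 0.80710 × 0.89450 = 0.72195
Parallel ([0.68416], D, and [0.72195]): 1 − (1 − 0.68416)(1 − 0.88160)(1 − 0.72195) = 0.990

0.990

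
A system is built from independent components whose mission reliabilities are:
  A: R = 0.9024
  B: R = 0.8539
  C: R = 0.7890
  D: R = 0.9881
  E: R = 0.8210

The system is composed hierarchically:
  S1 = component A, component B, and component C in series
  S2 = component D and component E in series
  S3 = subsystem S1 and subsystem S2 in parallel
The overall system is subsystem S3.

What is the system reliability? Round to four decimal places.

0.9260

Series (A, B, and C): 0.902400 × 0.853900 × 0.789000 = 0.607971
Series (D and E): 0.988100 × 0.821000 = 0.811230
Parallel ([0.607971] and [0.811230]): 1 − (1 − 0.607971)(1 − 0.811230) = 0.9260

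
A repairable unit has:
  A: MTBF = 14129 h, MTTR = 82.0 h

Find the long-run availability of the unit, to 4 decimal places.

A(A) = MTBF/(MTBF+MTTR) = 14129/(14129+82.0) = 0.9942

0.9942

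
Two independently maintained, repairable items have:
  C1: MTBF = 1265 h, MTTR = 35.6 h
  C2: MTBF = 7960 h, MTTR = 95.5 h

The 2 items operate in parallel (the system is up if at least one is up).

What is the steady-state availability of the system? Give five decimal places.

0.99968

A(C1) = MTBF/(MTBF+MTTR) = 1265/(1265+35.6) = 0.972628
A(C2) = MTBF/(MTBF+MTTR) = 7960/(7960+95.5) = 0.988145
Parallel availability: 1 − (1 − 0.972628)(1 − 0.988145) = 0.99968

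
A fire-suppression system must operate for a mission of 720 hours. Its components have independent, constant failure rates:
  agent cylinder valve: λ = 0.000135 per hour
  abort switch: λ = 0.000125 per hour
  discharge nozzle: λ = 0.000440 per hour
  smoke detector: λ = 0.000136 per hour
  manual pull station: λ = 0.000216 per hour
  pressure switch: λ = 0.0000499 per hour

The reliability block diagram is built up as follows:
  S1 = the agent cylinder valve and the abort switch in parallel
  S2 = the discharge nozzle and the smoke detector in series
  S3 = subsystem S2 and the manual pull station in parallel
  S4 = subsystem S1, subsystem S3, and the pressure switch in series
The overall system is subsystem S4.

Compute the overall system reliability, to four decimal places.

0.9102

R(agent cylinder valve) = exp(−0.000135 × 720) = 0.907375
R(abort switch) = exp(−0.000125 × 720) = 0.913931
R(discharge nozzle) = exp(−0.000440 × 720) = 0.728476
R(smoke detector) = exp(−0.000136 × 720) = 0.906721
R(manual pull station) = exp(−0.000216 × 720) = 0.855970
R(pressure switch) = exp(−0.0000499 × 720) = 0.964710
Parallel (agent cylinder valve and abort switch): 1 − (1 − 0.907375)(1 − 0.913931) = 0.992028
Series (discharge nozzle and smoke detector): 0.728476 × 0.906721 = 0.660524
Parallel ([0.660524] and manual pull station): 1 − (1 − 0.660524)(1 − 0.855970) = 0.951105
Series ([0.992028], [0.951105], and pressure switch): 0.992028 × 0.951105 × 0.964710 = 0.9102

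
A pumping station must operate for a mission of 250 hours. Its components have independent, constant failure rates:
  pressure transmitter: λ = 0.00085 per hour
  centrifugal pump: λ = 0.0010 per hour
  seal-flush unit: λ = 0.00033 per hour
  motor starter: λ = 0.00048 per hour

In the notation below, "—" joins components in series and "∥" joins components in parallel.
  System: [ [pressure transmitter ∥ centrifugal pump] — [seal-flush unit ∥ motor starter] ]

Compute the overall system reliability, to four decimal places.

R(pressure transmitter) = exp(−0.00085 × 250) = 0.808560
R(centrifugal pump) = exp(−0.0010 × 250) = 0.778801
R(seal-flush unit) = exp(−0.00033 × 250) = 0.920811
R(motor starter) = exp(−0.00048 × 250) = 0.886920
Parallel (pressure transmitter and centrifugal pump): 1 − (1 − 0.808560)(1 − 0.778801) = 0.957654
Parallel (seal-flush unit and motor starter): 1 − (1 − 0.920811)(1 − 0.886920) = 0.991045
Series ([0.957654] and [0.991045]): 0.957654 × 0.991045 = 0.9491

0.9491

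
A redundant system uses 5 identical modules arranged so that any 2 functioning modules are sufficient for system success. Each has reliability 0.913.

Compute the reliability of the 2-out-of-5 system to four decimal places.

0.9997

R = Σ_{i=2}^{5} C(5,i) p^i (1−p)^{5−i} with p = 0.913
C(5,2)·0.913^2·0.087^3 = 0.005489
C(5,3)·0.913^3·0.087^2 = 0.057604
C(5,4)·0.913^4·0.087^1 = 0.302254
C(5,5)·0.913^5·0.087^0 = 0.634386
Sum = 0.9997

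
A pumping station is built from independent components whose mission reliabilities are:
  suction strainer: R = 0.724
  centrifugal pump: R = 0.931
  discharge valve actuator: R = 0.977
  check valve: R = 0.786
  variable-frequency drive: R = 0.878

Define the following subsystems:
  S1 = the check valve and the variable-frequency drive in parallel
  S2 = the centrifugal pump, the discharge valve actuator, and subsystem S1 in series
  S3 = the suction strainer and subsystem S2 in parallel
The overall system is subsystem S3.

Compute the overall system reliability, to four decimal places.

0.9685

Parallel (check valve and variable-frequency drive): 1 − (1 − 0.786000)(1 − 0.878000) = 0.973892
Series (centrifugal pump, discharge valve actuator, and [0.973892]): 0.931000 × 0.977000 × 0.973892 = 0.885840
Parallel (suction strainer and [0.885840]): 1 − (1 − 0.724000)(1 − 0.885840) = 0.9685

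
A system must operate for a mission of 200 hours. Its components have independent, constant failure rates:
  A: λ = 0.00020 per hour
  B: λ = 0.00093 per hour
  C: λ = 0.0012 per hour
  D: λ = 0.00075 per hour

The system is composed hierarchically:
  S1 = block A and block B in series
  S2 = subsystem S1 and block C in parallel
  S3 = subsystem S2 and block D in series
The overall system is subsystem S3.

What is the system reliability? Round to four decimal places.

0.8236

R(A) = exp(−0.00020 × 200) = 0.960789
R(B) = exp(−0.00093 × 200) = 0.830274
R(C) = exp(−0.0012 × 200) = 0.786628
R(D) = exp(−0.00075 × 200) = 0.860708
Series (A and B): 0.960789 × 0.830274 = 0.797718
Parallel ([0.797718] and C): 1 − (1 − 0.797718)(1 − 0.786628) = 0.956839
Series ([0.956839] and D): 0.956839 × 0.860708 = 0.8236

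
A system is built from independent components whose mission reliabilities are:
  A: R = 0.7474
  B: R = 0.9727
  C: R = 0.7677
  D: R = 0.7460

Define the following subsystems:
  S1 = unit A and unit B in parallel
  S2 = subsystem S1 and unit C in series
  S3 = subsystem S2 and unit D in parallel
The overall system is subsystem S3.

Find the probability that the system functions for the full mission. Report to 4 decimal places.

Parallel (A and B): 1 − (1 − 0.747400)(1 − 0.972700) = 0.993104
Series ([0.993104] and C): 0.993104 × 0.767700 = 0.762406
Parallel ([0.762406] and D): 1 − (1 − 0.762406)(1 − 0.746000) = 0.9397

0.9397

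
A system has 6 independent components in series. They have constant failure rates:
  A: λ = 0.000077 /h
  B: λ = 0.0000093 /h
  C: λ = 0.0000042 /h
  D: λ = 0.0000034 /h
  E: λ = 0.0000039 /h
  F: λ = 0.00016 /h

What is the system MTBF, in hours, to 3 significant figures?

3880

Series of exponential components: λ_sys = Σ λ_i
λ_sys = 0.000077 + 0.0000093 + 0.0000042 + 0.0000034 + 0.0000039 + 0.00016 = 2.5780e-04 /h
MTBF = 1 / λ_sys = 3880 h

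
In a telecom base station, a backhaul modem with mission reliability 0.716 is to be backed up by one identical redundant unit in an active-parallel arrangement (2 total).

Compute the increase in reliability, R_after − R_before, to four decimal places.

R_before = 0.716
R_after = 1 − (1 − 0.716)^2 = 0.9193
ΔR = 0.9193 − 0.716 = 0.2033

0.2033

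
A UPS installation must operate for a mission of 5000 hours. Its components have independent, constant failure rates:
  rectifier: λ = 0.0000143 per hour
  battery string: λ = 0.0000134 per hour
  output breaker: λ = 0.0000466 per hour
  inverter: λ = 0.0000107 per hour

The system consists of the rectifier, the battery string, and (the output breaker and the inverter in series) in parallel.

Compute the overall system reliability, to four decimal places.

R(rectifier) = exp(−0.0000143 × 5000) = 0.930996
R(battery string) = exp(−0.0000134 × 5000) = 0.935195
R(output breaker) = exp(−0.0000466 × 5000) = 0.792154
R(inverter) = exp(−0.0000107 × 5000) = 0.947906
Series (output breaker and inverter): 0.792154 × 0.947906 = 0.750888
Parallel (rectifier, battery string, and [0.750888]): 1 − (1 − 0.930996)(1 − 0.935195)(1 − 0.750888) = 0.9989

0.9989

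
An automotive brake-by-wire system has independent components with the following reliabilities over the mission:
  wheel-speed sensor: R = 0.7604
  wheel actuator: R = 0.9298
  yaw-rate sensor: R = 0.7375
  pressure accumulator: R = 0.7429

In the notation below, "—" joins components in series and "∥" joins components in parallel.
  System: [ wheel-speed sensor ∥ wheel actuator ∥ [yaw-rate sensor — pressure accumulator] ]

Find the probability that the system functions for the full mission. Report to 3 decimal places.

Series (yaw-rate sensor and pressure accumulator): 0.73750 × 0.74290 = 0.54789
Parallel (wheel-speed sensor, wheel actuator, and [0.54789]): 1 − (1 − 0.76040)(1 − 0.92980)(1 − 0.54789) = 0.992

0.992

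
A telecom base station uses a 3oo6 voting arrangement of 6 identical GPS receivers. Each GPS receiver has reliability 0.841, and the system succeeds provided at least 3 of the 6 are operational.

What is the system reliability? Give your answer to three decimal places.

0.993

R = Σ_{i=3}^{6} C(6,i) p^i (1−p)^{6−i} with p = 0.841
C(6,3)·0.841^3·0.159^3 = 0.04782
C(6,4)·0.841^4·0.159^2 = 0.18970
C(6,5)·0.841^5·0.159^1 = 0.40135
C(6,6)·0.841^6·0.159^0 = 0.35381
Sum = 0.993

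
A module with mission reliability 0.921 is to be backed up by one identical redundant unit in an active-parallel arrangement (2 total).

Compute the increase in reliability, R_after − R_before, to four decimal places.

0.0728

R_before = 0.921
R_after = 1 − (1 − 0.921)^2 = 0.9938
ΔR = 0.9938 − 0.921 = 0.0728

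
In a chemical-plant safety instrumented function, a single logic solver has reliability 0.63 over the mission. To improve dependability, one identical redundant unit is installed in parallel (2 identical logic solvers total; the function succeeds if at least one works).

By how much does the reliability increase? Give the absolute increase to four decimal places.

R_before = 0.63
R_after = 1 − (1 − 0.63)^2 = 0.8631
ΔR = 0.8631 − 0.63 = 0.2331

0.2331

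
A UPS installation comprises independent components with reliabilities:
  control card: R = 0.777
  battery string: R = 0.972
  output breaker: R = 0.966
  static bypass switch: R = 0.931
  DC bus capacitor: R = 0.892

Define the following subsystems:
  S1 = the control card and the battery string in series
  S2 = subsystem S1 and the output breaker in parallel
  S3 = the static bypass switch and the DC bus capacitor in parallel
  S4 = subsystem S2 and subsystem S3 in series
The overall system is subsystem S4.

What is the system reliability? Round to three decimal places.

Series (control card and battery string): 0.77700 × 0.97200 = 0.75524
Parallel ([0.75524] and output breaker): 1 − (1 − 0.75524)(1 − 0.96600) = 0.99168
Parallel (static bypass switch and DC bus capacitor): 1 − (1 − 0.93100)(1 − 0.89200) = 0.99255
Series ([0.99168] and [0.99255]): 0.99168 × 0.99255 = 0.984

0.984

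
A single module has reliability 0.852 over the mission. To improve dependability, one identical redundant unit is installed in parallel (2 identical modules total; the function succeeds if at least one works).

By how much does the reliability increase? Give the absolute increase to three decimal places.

0.126

R_before = 0.852
R_after = 1 − (1 − 0.852)^2 = 0.978
ΔR = 0.978 − 0.852 = 0.126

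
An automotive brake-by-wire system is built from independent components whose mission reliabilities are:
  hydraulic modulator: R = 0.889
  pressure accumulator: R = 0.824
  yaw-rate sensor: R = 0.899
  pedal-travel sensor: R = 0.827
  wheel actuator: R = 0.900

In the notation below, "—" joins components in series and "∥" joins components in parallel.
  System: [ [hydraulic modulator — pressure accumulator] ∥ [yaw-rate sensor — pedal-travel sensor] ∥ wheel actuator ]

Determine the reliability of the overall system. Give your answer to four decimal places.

0.9931

Series (hydraulic modulator and pressure accumulator): 0.889000 × 0.824000 = 0.732536
Series (yaw-rate sensor and pedal-travel sensor): 0.899000 × 0.827000 = 0.743473
Parallel ([0.732536], [0.743473], and wheel actuator): 1 − (1 − 0.732536)(1 − 0.743473)(1 − 0.900000) = 0.9931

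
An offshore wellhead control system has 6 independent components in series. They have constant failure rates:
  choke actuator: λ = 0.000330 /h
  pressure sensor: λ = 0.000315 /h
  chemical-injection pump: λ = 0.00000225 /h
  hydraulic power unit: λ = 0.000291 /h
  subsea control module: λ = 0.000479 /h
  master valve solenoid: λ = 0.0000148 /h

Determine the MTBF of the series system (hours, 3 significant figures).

Series of exponential components: λ_sys = Σ λ_i
λ_sys = 0.000330 + 0.000315 + 0.00000225 + 0.000291 + 0.000479 + 0.0000148 = 1.4321e-03 /h
MTBF = 1 / λ_sys = 698 h

698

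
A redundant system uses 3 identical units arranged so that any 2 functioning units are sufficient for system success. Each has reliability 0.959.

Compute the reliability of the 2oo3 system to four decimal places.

0.9951

R = Σ_{i=2}^{3} C(3,i) p^i (1−p)^{3−i} with p = 0.959
C(3,2)·0.959^2·0.041^1 = 0.113121
C(3,3)·0.959^3·0.041^0 = 0.881974
Sum = 0.9951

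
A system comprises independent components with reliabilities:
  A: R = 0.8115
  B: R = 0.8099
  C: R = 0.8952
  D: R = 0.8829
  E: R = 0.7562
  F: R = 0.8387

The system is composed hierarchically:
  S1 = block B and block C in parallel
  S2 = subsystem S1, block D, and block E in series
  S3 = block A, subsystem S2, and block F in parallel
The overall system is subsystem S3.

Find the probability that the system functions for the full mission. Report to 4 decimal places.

0.9895

Parallel (B and C): 1 − (1 − 0.809900)(1 − 0.895200) = 0.980078
Series ([0.980078], D, and E): 0.980078 × 0.882900 × 0.756200 = 0.654348
Parallel (A, [0.654348], and F): 1 − (1 − 0.811500)(1 − 0.654348)(1 − 0.838700) = 0.9895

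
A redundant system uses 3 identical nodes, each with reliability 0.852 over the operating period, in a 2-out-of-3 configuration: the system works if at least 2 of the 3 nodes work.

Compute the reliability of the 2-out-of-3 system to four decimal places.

0.9408

R = Σ_{i=2}^{3} C(3,i) p^i (1−p)^{3−i} with p = 0.852
C(3,2)·0.852^2·0.148^1 = 0.322301
C(3,3)·0.852^3·0.148^0 = 0.618470
Sum = 0.9408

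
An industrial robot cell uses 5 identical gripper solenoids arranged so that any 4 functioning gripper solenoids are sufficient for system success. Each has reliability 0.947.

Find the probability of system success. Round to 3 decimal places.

0.975

R = Σ_{i=4}^{5} C(5,i) p^i (1−p)^{5−i} with p = 0.947
C(5,4)·0.947^4·0.053^1 = 0.21313
C(5,5)·0.947^5·0.053^0 = 0.76164
Sum = 0.975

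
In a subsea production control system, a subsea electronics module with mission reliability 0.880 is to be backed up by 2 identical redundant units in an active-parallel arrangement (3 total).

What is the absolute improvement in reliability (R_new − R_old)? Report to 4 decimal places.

R_before = 0.880
R_after = 1 − (1 − 0.880)^3 = 0.9983
ΔR = 0.9983 − 0.880 = 0.1183

0.1183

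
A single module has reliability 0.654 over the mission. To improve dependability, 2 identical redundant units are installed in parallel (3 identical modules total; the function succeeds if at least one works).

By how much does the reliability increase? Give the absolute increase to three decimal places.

0.305

R_before = 0.654
R_after = 1 − (1 − 0.654)^3 = 0.959
ΔR = 0.959 − 0.654 = 0.305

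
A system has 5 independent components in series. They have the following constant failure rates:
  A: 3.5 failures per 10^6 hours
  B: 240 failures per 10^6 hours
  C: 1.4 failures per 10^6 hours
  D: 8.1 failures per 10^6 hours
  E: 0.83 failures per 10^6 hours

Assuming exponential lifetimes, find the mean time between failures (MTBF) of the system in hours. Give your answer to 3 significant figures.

3940

Series of exponential components: λ_sys = Σ λ_i
λ_sys = 0.0000035 + 0.00024 + 0.0000014 + 0.0000081 + 0.00000083 = 2.5383e-04 /h
MTBF = 1 / λ_sys = 3940 h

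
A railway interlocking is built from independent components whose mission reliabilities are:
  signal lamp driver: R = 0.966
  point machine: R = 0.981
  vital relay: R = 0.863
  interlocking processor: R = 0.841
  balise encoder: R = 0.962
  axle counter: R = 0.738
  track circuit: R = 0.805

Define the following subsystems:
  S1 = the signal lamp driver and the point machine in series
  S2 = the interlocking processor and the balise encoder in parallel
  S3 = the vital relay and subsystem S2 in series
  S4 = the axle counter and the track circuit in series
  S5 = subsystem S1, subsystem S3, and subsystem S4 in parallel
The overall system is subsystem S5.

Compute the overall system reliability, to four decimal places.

0.9970

Series (signal lamp driver and point machine): 0.966000 × 0.981000 = 0.947646
Parallel (interlocking processor and balise encoder): 1 − (1 − 0.841000)(1 − 0.962000) = 0.993958
Series (vital relay and [0.993958]): 0.863000 × 0.993958 = 0.857786
Series (axle counter and track circuit): 0.738000 × 0.805000 = 0.594090
Parallel ([0.947646], [0.857786], and [0.594090]): 1 − (1 − 0.947646)(1 − 0.857786)(1 − 0.594090) = 0.9970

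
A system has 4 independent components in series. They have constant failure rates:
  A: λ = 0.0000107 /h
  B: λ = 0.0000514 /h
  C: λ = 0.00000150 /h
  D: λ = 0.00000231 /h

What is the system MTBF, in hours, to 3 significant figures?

15200

Series of exponential components: λ_sys = Σ λ_i
λ_sys = 0.0000107 + 0.0000514 + 0.00000150 + 0.00000231 = 6.5910e-05 /h
MTBF = 1 / λ_sys = 15200 h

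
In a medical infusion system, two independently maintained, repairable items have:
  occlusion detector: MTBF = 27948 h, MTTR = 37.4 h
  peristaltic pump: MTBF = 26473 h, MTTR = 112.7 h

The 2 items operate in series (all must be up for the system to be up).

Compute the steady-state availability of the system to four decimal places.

0.9944

A(occlusion detector) = MTBF/(MTBF+MTTR) = 27948/(27948+37.4) = 0.998664
A(peristaltic pump) = MTBF/(MTBF+MTTR) = 26473/(26473+112.7) = 0.995761
Series availability: 0.998664 × 0.995761 = 0.9944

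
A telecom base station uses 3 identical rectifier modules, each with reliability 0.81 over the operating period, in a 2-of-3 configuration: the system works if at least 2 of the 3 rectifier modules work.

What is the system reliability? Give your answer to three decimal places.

0.905

R = Σ_{i=2}^{3} C(3,i) p^i (1−p)^{3−i} with p = 0.81
C(3,2)·0.81^2·0.19^1 = 0.37398
C(3,3)·0.81^3·0.19^0 = 0.53144
Sum = 0.905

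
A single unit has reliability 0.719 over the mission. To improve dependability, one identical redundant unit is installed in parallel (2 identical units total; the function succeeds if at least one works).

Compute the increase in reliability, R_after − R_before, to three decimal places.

0.202

R_before = 0.719
R_after = 1 − (1 − 0.719)^2 = 0.921
ΔR = 0.921 − 0.719 = 0.202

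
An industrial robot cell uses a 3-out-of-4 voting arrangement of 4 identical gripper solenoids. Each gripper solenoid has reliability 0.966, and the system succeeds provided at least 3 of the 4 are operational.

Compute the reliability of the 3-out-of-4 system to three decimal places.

0.993

R = Σ_{i=3}^{4} C(4,i) p^i (1−p)^{4−i} with p = 0.966
C(4,3)·0.966^3·0.034^1 = 0.12259
C(4,4)·0.966^4·0.034^0 = 0.87078
Sum = 0.993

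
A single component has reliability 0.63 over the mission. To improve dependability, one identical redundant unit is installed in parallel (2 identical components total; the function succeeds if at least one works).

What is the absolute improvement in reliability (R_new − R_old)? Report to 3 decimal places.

R_before = 0.63
R_after = 1 − (1 − 0.63)^2 = 0.863
ΔR = 0.863 − 0.63 = 0.233

0.233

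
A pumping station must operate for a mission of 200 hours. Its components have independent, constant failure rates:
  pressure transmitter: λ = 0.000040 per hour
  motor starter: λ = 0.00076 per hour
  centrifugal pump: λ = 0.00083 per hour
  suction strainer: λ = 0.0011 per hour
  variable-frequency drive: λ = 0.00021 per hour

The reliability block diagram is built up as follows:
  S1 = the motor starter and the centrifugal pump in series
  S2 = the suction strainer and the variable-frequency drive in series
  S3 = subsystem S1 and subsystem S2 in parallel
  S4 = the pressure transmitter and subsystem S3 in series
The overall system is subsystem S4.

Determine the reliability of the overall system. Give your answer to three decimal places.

R(pressure transmitter) = exp(−0.000040 × 200) = 0.99203
R(motor starter) = exp(−0.00076 × 200) = 0.85899
R(centrifugal pump) = exp(−0.00083 × 200) = 0.84705
R(suction strainer) = exp(−0.0011 × 200) = 0.80252
R(variable-frequency drive) = exp(−0.00021 × 200) = 0.95887
Series (motor starter and centrifugal pump): 0.85899 × 0.84705 = 0.72761
Series (suction strainer and variable-frequency drive): 0.80252 × 0.95887 = 0.76951
Parallel ([0.72761] and [0.76951]): 1 − (1 − 0.72761)(1 − 0.76951) = 0.93722
Series (pressure transmitter and [0.93722]): 0.99203 × 0.93722 = 0.930

0.930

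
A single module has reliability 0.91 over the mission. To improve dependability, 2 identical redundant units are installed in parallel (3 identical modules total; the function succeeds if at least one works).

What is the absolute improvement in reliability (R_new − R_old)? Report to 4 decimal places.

R_before = 0.91
R_after = 1 − (1 − 0.91)^3 = 0.9993
ΔR = 0.9993 − 0.91 = 0.0893

0.0893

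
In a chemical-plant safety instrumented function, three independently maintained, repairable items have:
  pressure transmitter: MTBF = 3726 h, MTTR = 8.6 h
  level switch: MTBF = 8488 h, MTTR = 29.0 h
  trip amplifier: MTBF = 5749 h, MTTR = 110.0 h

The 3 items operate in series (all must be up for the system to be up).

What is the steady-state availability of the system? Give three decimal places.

A(pressure transmitter) = MTBF/(MTBF+MTTR) = 3726/(3726+8.6) = 0.997697
A(level switch) = MTBF/(MTBF+MTTR) = 8488/(8488+29.0) = 0.996595
A(trip amplifier) = MTBF/(MTBF+MTTR) = 5749/(5749+110.0) = 0.981225
Series availability: 0.997697 × 0.996595 × 0.981225 = 0.976

0.976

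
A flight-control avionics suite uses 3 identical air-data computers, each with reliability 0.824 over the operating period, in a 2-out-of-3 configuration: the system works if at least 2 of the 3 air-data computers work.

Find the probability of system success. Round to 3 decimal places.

R = Σ_{i=2}^{3} C(3,i) p^i (1−p)^{3−i} with p = 0.824
C(3,2)·0.824^2·0.176^1 = 0.35850
C(3,3)·0.824^3·0.176^0 = 0.55948
Sum = 0.918

0.918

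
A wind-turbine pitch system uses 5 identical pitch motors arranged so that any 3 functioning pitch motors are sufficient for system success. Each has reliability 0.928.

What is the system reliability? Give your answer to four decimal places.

0.9967

R = Σ_{i=3}^{5} C(5,i) p^i (1−p)^{5−i} with p = 0.928
C(5,3)·0.928^3·0.072^2 = 0.041429
C(5,4)·0.928^4·0.072^1 = 0.266990
C(5,5)·0.928^5·0.072^0 = 0.688240
Sum = 0.9967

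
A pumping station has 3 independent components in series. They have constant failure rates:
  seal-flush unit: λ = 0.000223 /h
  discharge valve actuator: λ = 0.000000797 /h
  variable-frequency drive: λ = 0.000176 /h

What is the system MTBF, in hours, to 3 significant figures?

Series of exponential components: λ_sys = Σ λ_i
λ_sys = 0.000223 + 0.000000797 + 0.000176 = 3.9980e-04 /h
MTBF = 1 / λ_sys = 2500 h

2500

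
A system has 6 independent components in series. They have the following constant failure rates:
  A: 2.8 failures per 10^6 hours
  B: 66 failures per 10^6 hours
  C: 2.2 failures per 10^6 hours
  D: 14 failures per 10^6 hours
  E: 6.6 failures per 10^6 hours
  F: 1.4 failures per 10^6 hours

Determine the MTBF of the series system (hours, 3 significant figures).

Series of exponential components: λ_sys = Σ λ_i
λ_sys = 0.0000028 + 0.000066 + 0.0000022 + 0.000014 + 0.0000066 + 0.0000014 = 9.3000e-05 /h
MTBF = 1 / λ_sys = 10800 h

10800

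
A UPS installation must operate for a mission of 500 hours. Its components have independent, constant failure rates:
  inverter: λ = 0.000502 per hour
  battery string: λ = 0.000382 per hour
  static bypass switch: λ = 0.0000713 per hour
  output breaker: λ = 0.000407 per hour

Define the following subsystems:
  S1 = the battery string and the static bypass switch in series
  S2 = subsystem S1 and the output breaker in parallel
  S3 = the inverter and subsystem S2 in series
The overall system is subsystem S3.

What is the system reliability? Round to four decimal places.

R(inverter) = exp(−0.000502 × 500) = 0.778022
R(battery string) = exp(−0.000382 × 500) = 0.826133
R(static bypass switch) = exp(−0.0000713 × 500) = 0.964978
R(output breaker) = exp(−0.000407 × 500) = 0.815870
Series (battery string and static bypass switch): 0.826133 × 0.964978 = 0.797200
Parallel ([0.797200] and output breaker): 1 − (1 − 0.797200)(1 − 0.815870) = 0.962658
Series (inverter and [0.962658]): 0.778022 × 0.962658 = 0.7490

0.7490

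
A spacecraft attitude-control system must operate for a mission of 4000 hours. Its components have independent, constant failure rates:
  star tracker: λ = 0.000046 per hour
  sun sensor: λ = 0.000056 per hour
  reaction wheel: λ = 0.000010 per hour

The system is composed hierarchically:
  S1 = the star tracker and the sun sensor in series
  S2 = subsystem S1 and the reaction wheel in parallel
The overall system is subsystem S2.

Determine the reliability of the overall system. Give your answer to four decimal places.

R(star tracker) = exp(−0.000046 × 4000) = 0.831936
R(sun sensor) = exp(−0.000056 × 4000) = 0.799315
R(reaction wheel) = exp(−0.000010 × 4000) = 0.960789
Series (star tracker and sun sensor): 0.831936 × 0.799315 = 0.664979
Parallel ([0.664979] and reaction wheel): 1 − (1 − 0.664979)(1 − 0.960789) = 0.9869

0.9869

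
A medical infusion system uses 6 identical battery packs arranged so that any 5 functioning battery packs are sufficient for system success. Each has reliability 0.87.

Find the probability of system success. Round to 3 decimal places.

0.822

R = Σ_{i=5}^{6} C(6,i) p^i (1−p)^{6−i} with p = 0.87
C(6,5)·0.87^5·0.13^1 = 0.38877
C(6,6)·0.87^6·0.13^0 = 0.43363
Sum = 0.822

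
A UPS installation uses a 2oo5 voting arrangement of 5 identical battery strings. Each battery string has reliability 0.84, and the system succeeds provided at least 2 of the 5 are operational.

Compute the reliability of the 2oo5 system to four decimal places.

R = Σ_{i=2}^{5} C(5,i) p^i (1−p)^{5−i} with p = 0.84
C(5,2)·0.84^2·0.16^3 = 0.028901
C(5,3)·0.84^3·0.16^2 = 0.151732
C(5,4)·0.84^4·0.16^1 = 0.398297
C(5,5)·0.84^5·0.16^0 = 0.418212
Sum = 0.9971

0.9971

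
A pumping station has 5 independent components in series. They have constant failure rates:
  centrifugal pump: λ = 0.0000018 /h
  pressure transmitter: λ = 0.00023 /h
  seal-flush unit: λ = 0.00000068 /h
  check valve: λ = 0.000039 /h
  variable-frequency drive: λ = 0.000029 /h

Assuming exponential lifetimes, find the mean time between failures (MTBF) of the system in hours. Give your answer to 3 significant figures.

3330

Series of exponential components: λ_sys = Σ λ_i
λ_sys = 0.0000018 + 0.00023 + 0.00000068 + 0.000039 + 0.000029 = 3.0048e-04 /h
MTBF = 1 / λ_sys = 3330 h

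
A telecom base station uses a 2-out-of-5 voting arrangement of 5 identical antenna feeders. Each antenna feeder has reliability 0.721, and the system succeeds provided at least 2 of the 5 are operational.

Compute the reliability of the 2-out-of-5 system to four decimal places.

0.9765

R = Σ_{i=2}^{5} C(5,i) p^i (1−p)^{5−i} with p = 0.721
C(5,2)·0.721^2·0.279^3 = 0.112897
C(5,3)·0.721^3·0.279^2 = 0.291752
C(5,4)·0.721^4·0.279^1 = 0.376977
C(5,5)·0.721^5·0.279^0 = 0.194839
Sum = 0.9765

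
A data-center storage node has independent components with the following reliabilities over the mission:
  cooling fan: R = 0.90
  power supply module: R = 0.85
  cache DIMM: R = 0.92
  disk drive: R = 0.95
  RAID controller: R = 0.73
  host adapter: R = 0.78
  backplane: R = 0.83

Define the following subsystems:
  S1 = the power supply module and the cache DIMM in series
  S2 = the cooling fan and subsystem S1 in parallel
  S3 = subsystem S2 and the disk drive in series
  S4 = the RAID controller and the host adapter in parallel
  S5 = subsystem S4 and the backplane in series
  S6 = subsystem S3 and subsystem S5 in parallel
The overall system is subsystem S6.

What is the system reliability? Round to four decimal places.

0.9845

Series (power supply module and cache DIMM): 0.850000 × 0.920000 = 0.782000
Parallel (cooling fan and [0.782000]): 1 − (1 − 0.900000)(1 − 0.782000) = 0.978200
Series ([0.978200] and disk drive): 0.978200 × 0.950000 = 0.929290
Parallel (RAID controller and host adapter): 1 − (1 − 0.730000)(1 − 0.780000) = 0.940600
Series ([0.940600] and backplane): 0.940600 × 0.830000 = 0.780698
Parallel ([0.929290] and [0.780698]): 1 − (1 − 0.929290)(1 − 0.780698) = 0.9845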